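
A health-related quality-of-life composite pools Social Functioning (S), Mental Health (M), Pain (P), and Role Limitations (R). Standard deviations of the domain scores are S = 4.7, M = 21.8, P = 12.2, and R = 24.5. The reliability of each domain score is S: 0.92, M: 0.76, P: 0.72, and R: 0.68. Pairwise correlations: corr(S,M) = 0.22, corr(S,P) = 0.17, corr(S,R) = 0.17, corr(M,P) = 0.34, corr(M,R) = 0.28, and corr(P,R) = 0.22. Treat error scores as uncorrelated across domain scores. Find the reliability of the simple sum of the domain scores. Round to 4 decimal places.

0.8218

Var(S+M+P+R) = 4.7² + 21.8² + 12.2² + 24.5² + 2·[4.7·21.8·0.22 + 4.7·12.2·0.17 + 4.7·24.5·0.17 + 21.8·12.2·0.34 + 21.8·24.5·0.28 + 12.2·24.5·0.22] = 1246.42 + 715.194 = 1961.61.
Because errors are independent across components, Cov(Tᵢ,Tⱼ) = Cov(Xᵢ,Xⱼ); the off-diagonal part of the true-score variance is the same as above.
True-score variance = [4.7²·0.92 + 21.8²·0.76 + 12.2²·0.72 + 24.5²·0.68] + 715.194 = 896.84 + 715.194 = 1612.03.
Reliability = 1612.03 / 1961.61 = 0.8218.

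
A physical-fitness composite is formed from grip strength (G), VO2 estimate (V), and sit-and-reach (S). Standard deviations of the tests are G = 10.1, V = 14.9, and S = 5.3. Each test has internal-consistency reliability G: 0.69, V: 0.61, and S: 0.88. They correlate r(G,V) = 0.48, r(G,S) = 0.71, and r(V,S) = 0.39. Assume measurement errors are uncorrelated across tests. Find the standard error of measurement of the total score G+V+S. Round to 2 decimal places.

11.03

Var(total) = 352.11 + 282.08 = 634.19.
True-score variance = 230.532 + 282.08 = 512.612, so reliability = 0.8083.
Error variance = 634.19 − 512.612 = 121.578; SEM = √121.578 = 11.03.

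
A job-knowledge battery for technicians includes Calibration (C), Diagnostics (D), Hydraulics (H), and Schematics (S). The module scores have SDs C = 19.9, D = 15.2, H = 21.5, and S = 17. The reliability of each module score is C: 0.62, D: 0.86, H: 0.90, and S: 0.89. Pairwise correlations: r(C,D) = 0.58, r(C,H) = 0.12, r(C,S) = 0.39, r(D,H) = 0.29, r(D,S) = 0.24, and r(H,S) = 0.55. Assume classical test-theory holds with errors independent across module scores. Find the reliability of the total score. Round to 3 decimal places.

Var(C+D+H+S) = 19.9² + 15.2² + 21.5² + 17² + 2·[19.9·15.2·0.58 + 19.9·21.5·0.12 + 19.9·17·0.39 + 15.2·21.5·0.29 + 15.2·17·0.24 + 21.5·17·0.55] = 1378.3 + 1433.06 = 2811.36.
With uncorrelated errors the cross-covariances are all true-score covariance, so they carry over unchanged; only the diagonal terms shrink to ρᵢσᵢ².
True-score variance = [19.9²·0.62 + 15.2²·0.86 + 21.5²·0.90 + 17²·0.89] + 1433.06 = 1117.46 + 1433.06 = 2550.52.
Reliability = 2550.52 / 2811.36 = 0.907.

0.907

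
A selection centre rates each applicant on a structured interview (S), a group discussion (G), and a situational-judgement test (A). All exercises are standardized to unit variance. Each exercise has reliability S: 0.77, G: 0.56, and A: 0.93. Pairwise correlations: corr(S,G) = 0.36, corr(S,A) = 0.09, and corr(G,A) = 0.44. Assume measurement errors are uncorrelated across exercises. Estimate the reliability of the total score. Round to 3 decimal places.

Var(S+G+A) = 3 + 2·[0.36 + 0.09 + 0.44] = 3 + 1.78 = 4.78.
With uncorrelated errors the cross-covariances are all true-score covariance, so they carry over unchanged; only the diagonal terms shrink to ρᵢσᵢ².
True-score variance = [0.77 + 0.56 + 0.93] + 1.78 = 2.26 + 1.78 = 4.04.
Reliability = 4.04 / 4.78 = 0.845.

0.845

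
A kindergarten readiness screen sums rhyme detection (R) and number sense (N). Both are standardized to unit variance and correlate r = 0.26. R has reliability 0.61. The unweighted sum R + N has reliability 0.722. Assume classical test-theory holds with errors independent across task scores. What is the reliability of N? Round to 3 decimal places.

Var(R+N) = 2 + 2·0.26 = 2.520.
True-score variance = ρ_R + ρ_N + 2·0.26, so 0.722 = (0.61 + ρ_N + 0.52) / 2.520.
ρ_N = 0.722·2.520 − 0.61 − 0.52 = 0.689.

0.689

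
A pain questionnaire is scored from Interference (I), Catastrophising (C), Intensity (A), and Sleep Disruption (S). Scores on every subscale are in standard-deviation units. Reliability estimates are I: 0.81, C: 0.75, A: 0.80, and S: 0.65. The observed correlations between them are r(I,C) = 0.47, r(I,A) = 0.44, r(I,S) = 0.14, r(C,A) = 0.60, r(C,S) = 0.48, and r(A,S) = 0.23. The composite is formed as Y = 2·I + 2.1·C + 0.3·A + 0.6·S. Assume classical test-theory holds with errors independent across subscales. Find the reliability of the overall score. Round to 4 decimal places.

0.8724

Var(Y) = 2² + 2.1² + 0.3² + 0.6² + 2·[4.2·0.47 + 0.6·0.44 + 1.2·0.14 + 0.63·0.60 + 1.26·0.48 + 0.18·0.23] = 8.86 + 6.8604 = 15.7204.
Under uncorrelated errors the observed covariances equal the true-score covariances, so only the own-variance terms attenuate.
True-score variance = [2²·0.81 + 2.1²·0.75 + 0.3²·0.80 + 0.6²·0.65] + 6.8604 = 6.8535 + 6.8604 = 13.7139.
Reliability = 13.7139 / 15.7204 = 0.8724.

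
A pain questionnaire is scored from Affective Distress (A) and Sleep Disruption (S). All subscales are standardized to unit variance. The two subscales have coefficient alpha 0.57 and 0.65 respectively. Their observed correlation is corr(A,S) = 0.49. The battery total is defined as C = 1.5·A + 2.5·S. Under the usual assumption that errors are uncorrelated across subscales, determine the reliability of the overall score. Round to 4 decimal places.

0.7409

Var(C) = 1.5² + 2.5² + 2·[3.75·0.49] = 8.5 + 3.675 = 12.175.
Because errors are independent across components, Cov(Tᵢ,Tⱼ) = Cov(Xᵢ,Xⱼ); the off-diagonal part of the true-score variance is the same as above.
True-score variance = [1.5²·0.57 + 2.5²·0.65] + 3.675 = 5.345 + 3.675 = 9.02.
Reliability = 9.02 / 12.175 = 0.7409.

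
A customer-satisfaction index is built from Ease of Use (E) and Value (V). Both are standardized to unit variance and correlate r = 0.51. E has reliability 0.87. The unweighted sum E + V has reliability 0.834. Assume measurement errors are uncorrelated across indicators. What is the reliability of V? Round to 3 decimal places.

0.629

Var(E+V) = 2 + 2·0.51 = 3.020.
True-score variance = ρ_E + ρ_V + 2·0.51, so 0.834 = (0.87 + ρ_V + 1.02) / 3.020.
ρ_V = 0.834·3.020 − 0.87 − 1.02 = 0.629.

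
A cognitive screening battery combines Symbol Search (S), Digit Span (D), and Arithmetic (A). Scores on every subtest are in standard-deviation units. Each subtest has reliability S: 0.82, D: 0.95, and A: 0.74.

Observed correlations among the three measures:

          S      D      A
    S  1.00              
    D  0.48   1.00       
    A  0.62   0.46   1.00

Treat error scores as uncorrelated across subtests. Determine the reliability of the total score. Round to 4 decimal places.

0.9199

Var(S+D+A) = 3 + 2·[0.48 + 0.62 + 0.46] = 3 + 3.12 = 6.12.
Under uncorrelated errors the observed covariances equal the true-score covariances, so only the own-variance terms attenuate.
True-score variance = [0.82 + 0.95 + 0.74] + 3.12 = 2.51 + 3.12 = 5.63.
Reliability = 5.63 / 6.12 = 0.9199.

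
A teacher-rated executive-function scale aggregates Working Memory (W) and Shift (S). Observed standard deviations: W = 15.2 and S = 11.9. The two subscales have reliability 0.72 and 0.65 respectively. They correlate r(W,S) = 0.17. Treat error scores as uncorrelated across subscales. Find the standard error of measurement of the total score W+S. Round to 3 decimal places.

Var(total) = 372.65 + 61.4992 = 434.149.
True-score variance = 258.395 + 61.4992 = 319.894, so reliability = 0.7368.
Error variance = 434.149 − 319.894 = 114.255; SEM = √114.255 = 10.689.

10.689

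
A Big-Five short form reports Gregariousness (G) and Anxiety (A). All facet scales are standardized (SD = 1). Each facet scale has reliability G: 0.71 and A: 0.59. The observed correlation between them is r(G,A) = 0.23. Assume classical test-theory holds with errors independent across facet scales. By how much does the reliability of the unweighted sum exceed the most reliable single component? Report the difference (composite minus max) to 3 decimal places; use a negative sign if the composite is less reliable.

0.005

Var(sum) = 2 + 0.46 = 2.46; true-score variance = 1.3 + 0.46 = 1.76; composite reliability = 0.7154.
Max component reliability = 0.7100.
Difference = 0.7154 − 0.7100 = 0.005.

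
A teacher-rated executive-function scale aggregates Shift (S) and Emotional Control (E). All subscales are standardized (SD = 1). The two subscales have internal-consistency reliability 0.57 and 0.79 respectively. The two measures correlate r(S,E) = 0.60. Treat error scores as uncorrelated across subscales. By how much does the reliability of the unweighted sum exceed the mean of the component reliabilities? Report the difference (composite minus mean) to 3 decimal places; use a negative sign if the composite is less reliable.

Var(sum) = 2 + 1.2 = 3.2; true-score variance = 1.36 + 1.2 = 2.56; composite reliability = 0.8000.
Mean component reliability = 0.6800.
Difference = 0.8000 − 0.6800 = 0.120.

0.120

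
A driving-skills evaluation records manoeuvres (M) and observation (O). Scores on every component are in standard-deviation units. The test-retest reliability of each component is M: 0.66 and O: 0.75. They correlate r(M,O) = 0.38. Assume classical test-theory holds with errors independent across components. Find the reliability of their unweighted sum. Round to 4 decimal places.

Var(M+O) = 2 + 2·[0.38] = 2 + 0.76 = 2.76.
Because errors are independent across components, Cov(Tᵢ,Tⱼ) = Cov(Xᵢ,Xⱼ); the off-diagonal part of the true-score variance is the same as above.
True-score variance = [0.66 + 0.75] + 0.76 = 1.41 + 0.76 = 2.17.
Reliability = 2.17 / 2.76 = 0.7862.

0.7862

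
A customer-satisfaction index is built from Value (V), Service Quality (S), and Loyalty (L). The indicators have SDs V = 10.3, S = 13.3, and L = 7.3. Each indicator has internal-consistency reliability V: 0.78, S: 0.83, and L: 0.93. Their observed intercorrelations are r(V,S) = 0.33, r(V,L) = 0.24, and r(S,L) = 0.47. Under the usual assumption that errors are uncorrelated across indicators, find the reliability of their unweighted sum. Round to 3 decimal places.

Var(V+S+L) = 10.3² + 13.3² + 7.3² + 2·[10.3·13.3·0.33 + 10.3·7.3·0.24 + 13.3·7.3·0.47] = 336.27 + 217.769 = 554.039.
Because errors are independent across components, Cov(Tᵢ,Tⱼ) = Cov(Xᵢ,Xⱼ); the off-diagonal part of the true-score variance is the same as above.
True-score variance = [10.3²·0.78 + 13.3²·0.83 + 7.3²·0.93] + 217.769 = 279.129 + 217.769 = 496.898.
Reliability = 496.898 / 554.039 = 0.897.

0.897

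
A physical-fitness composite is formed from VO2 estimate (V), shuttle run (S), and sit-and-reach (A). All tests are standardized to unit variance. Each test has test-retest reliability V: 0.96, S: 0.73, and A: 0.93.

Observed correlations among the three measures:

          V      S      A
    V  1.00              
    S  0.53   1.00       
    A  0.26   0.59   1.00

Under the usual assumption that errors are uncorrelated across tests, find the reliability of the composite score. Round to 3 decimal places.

0.934

Var(V+S+A) = 3 + 2·[0.53 + 0.26 + 0.59] = 3 + 2.76 = 5.76.
With uncorrelated errors the cross-covariances are all true-score covariance, so they carry over unchanged; only the diagonal terms shrink to ρᵢσᵢ².
True-score variance = [0.96 + 0.73 + 0.93] + 2.76 = 2.62 + 2.76 = 5.38.
Reliability = 5.38 / 5.76 = 0.934.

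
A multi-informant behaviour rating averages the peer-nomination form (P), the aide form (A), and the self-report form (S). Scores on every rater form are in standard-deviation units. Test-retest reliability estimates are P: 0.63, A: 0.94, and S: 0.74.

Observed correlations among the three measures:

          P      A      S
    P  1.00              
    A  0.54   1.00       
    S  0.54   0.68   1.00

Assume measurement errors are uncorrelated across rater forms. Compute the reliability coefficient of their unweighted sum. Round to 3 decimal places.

0.894

Var(P+A+S) = 3 + 2·[0.54 + 0.54 + 0.68] = 3 + 3.52 = 6.52.
Because errors are independent across components, Cov(Tᵢ,Tⱼ) = Cov(Xᵢ,Xⱼ); the off-diagonal part of the true-score variance is the same as above.
True-score variance = [0.63 + 0.94 + 0.74] + 3.52 = 2.31 + 3.52 = 5.83.
Reliability = 5.83 / 6.52 = 0.894.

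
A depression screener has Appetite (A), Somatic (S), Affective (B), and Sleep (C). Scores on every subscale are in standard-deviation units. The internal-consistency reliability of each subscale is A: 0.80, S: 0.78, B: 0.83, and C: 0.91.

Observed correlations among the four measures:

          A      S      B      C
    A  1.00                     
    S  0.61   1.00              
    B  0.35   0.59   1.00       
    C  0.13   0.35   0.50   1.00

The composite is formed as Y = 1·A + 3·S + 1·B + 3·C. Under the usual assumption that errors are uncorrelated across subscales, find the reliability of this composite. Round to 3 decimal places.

0.917

Var(Y) = 1 + 3² + 1 + 3² + 2·[3·0.61 + 0.35 + 3·0.13 + 3·0.59 + 9·0.35 + 3·0.50] = 20 + 17.98 = 37.98.
With uncorrelated errors the cross-covariances are all true-score covariance, so they carry over unchanged; only the diagonal terms shrink to ρᵢσᵢ².
True-score variance = [0.80 + 3²·0.78 + 0.83 + 3²·0.91] + 17.98 = 16.84 + 17.98 = 34.82.
Reliability = 34.82 / 37.98 = 0.917.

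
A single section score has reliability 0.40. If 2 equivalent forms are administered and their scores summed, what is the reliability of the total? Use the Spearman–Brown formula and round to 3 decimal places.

0.571

ρ_k = kρ / (1 + (k−1)ρ) = 2·0.40 / (1 + 1·0.40) = 0.800 / 1.400 = 0.571.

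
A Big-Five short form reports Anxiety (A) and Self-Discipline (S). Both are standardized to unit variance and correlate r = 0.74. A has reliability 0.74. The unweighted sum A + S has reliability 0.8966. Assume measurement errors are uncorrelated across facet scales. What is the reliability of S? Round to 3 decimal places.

Var(A+S) = 2 + 2·0.74 = 3.480.
True-score variance = ρ_A + ρ_S + 2·0.74, so 0.8966 = (0.74 + ρ_S + 1.48) / 3.480.
ρ_S = 0.8966·3.480 − 0.74 − 1.48 = 0.900.

0.900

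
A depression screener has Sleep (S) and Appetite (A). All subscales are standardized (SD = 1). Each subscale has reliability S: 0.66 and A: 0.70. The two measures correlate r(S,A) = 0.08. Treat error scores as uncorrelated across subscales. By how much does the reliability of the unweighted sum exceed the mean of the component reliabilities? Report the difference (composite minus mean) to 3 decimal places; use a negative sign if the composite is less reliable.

0.024

Var(sum) = 2 + 0.16 = 2.16; true-score variance = 1.36 + 0.16 = 1.52; composite reliability = 0.7037.
Mean component reliability = 0.6800.
Difference = 0.7037 − 0.6800 = 0.024.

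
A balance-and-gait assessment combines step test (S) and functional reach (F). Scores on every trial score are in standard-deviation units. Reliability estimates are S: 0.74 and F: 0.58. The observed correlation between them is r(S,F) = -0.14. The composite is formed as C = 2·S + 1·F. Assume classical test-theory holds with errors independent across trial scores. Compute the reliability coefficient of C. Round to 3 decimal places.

Var(C) = 2² + 1 + 2·[2·(-0.14)] = 5 − 0.56 = 4.44.
With uncorrelated errors the cross-covariances are all true-score covariance, so they carry over unchanged; only the diagonal terms shrink to ρᵢσᵢ².
True-score variance = [2²·0.74 + 0.58] − 0.56 = 3.54 − 0.56 = 2.98.
Reliability = 2.98 / 4.44 = 0.671.

0.671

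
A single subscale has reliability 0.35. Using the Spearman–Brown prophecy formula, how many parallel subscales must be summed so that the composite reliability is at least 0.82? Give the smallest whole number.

9

k ≥ ρ*(1−ρ₁)/(ρ₁(1−ρ*)) = 0.82·0.65 / (0.35·0.18) = 8.460.
Smallest integer k = 9.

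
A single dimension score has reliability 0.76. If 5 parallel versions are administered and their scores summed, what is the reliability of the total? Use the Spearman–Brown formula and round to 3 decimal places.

ρ_k = kρ / (1 + (k−1)ρ) = 5·0.76 / (1 + 4·0.76) = 3.800 / 4.040 = 0.941.

0.941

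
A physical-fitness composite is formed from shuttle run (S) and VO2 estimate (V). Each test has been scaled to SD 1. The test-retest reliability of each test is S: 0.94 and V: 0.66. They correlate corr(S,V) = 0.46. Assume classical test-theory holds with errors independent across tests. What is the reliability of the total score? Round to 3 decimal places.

0.863

Var(S+V) = 2 + 2·[0.46] = 2 + 0.92 = 2.92.
With uncorrelated errors the cross-covariances are all true-score covariance, so they carry over unchanged; only the diagonal terms shrink to ρᵢσᵢ².
True-score variance = [0.94 + 0.66] + 0.92 = 1.6 + 0.92 = 2.52.
Reliability = 2.52 / 2.92 = 0.863.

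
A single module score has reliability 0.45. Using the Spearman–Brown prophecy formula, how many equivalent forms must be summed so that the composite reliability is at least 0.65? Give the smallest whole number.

3

k ≥ ρ*(1−ρ₁)/(ρ₁(1−ρ*)) = 0.65·0.55 / (0.45·0.35) = 2.270.
Smallest integer k = 3.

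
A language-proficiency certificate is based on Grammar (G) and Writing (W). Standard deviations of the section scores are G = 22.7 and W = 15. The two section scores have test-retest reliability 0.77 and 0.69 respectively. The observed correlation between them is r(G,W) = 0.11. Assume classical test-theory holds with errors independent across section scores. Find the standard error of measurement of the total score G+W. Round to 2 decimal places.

13.72

Var(total) = 740.29 + 74.91 = 815.2.
True-score variance = 552.023 + 74.91 = 626.933, so reliability = 0.7691.
Error variance = 815.2 − 626.933 = 188.267; SEM = √188.267 = 13.72.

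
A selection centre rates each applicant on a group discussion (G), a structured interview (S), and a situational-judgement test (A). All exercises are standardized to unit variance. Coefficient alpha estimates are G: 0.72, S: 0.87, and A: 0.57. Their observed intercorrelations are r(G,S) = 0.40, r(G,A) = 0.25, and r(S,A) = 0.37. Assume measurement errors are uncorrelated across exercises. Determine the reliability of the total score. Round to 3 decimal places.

0.833

Var(G+S+A) = 3 + 2·[0.40 + 0.25 + 0.37] = 3 + 2.04 = 5.04.
Because errors are independent across components, Cov(Tᵢ,Tⱼ) = Cov(Xᵢ,Xⱼ); the off-diagonal part of the true-score variance is the same as above.
True-score variance = [0.72 + 0.87 + 0.57] + 2.04 = 2.16 + 2.04 = 4.2.
Reliability = 4.2 / 5.04 = 0.833.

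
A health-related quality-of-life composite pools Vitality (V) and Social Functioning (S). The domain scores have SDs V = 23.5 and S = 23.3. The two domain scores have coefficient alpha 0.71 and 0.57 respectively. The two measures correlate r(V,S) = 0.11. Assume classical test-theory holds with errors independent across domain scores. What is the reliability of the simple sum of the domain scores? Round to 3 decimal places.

Var(V+S) = 23.5² + 23.3² + 2·[23.5·23.3·0.11] = 1095.14 + 120.461 = 1215.6.
With uncorrelated errors the cross-covariances are all true-score covariance, so they carry over unchanged; only the diagonal terms shrink to ρᵢσᵢ².
True-score variance = [23.5²·0.71 + 23.3²·0.57] + 120.461 = 701.545 + 120.461 = 822.006.
Reliability = 822.006 / 1215.6 = 0.676.

0.676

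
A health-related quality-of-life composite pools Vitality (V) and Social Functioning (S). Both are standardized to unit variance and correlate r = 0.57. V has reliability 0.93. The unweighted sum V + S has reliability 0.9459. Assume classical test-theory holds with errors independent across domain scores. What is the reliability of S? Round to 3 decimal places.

Var(V+S) = 2 + 2·0.57 = 3.140.
True-score variance = ρ_V + ρ_S + 2·0.57, so 0.9459 = (0.93 + ρ_S + 1.14) / 3.140.
ρ_S = 0.9459·3.140 − 0.93 − 1.14 = 0.900.

0.900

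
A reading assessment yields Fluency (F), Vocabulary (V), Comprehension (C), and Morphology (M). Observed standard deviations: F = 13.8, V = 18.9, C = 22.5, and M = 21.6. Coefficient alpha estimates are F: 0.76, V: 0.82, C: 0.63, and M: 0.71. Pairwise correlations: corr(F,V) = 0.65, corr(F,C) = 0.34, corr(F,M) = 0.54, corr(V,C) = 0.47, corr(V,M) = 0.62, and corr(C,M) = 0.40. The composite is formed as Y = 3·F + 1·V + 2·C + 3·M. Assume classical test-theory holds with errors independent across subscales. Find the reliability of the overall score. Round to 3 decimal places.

0.865

Var(Y) = 3²·13.8² + 18.9² + 2²·22.5² + 3²·21.6² + 2·[3·13.8·18.9·0.65 + 6·13.8·22.5·0.34 + 9·13.8·21.6·0.54 + 2·18.9·22.5·0.47 + 3·18.9·21.6·0.62 + 6·22.5·21.6·0.40] = 8295.21 + 9832.3 = 18127.5.
Because errors are independent across components, Cov(Tᵢ,Tⱼ) = Cov(Xᵢ,Xⱼ); the off-diagonal part of the true-score variance is the same as above.
True-score variance = [3²·13.8²·0.76 + 18.9²·0.82 + 2²·22.5²·0.63 + 3²·21.6²·0.71] + 9832.3 = 5852.59 + 9832.3 = 15684.9.
Reliability = 15684.9 / 18127.5 = 0.865.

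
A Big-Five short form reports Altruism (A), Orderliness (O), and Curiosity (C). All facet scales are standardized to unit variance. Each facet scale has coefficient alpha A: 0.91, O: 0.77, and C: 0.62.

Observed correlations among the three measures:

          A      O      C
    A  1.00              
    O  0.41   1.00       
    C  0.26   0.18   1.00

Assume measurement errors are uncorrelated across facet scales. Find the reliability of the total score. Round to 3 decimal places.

Var(A+O+C) = 3 + 2·[0.41 + 0.26 + 0.18] = 3 + 1.7 = 4.7.
Under uncorrelated errors the observed covariances equal the true-score covariances, so only the own-variance terms attenuate.
True-score variance = [0.91 + 0.77 + 0.62] + 1.7 = 2.3 + 1.7 = 4.
Reliability = 4 / 4.7 = 0.851.

0.851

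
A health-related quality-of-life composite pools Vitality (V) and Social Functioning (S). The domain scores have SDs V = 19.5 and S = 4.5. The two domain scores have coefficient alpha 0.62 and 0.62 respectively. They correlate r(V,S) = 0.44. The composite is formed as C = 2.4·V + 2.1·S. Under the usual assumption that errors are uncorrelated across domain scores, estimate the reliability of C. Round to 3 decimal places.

0.675

Var(C) = 2.4²·19.5² + 2.1²·4.5² + 2·[5.04·19.5·4.5·0.44] = 2279.54 + 389.189 = 2668.73.
Because errors are independent across components, Cov(Tᵢ,Tⱼ) = Cov(Xᵢ,Xⱼ); the off-diagonal part of the true-score variance is the same as above.
True-score variance = [2.4²·19.5²·0.62 + 2.1²·4.5²·0.62] + 389.189 = 1413.32 + 389.189 = 1802.51.
Reliability = 1802.51 / 2668.73 = 0.675.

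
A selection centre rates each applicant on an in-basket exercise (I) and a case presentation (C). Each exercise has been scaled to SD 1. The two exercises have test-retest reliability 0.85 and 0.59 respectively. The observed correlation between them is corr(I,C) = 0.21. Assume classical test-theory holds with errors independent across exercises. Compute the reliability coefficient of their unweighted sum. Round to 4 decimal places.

0.7686

Var(I+C) = 2 + 2·[0.21] = 2 + 0.42 = 2.42.
Under uncorrelated errors the observed covariances equal the true-score covariances, so only the own-variance terms attenuate.
True-score variance = [0.85 + 0.59] + 0.42 = 1.44 + 0.42 = 1.86.
Reliability = 1.86 / 2.42 = 0.7686.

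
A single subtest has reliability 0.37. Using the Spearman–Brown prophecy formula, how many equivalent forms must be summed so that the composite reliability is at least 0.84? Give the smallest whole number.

9

k ≥ ρ*(1−ρ₁)/(ρ₁(1−ρ*)) = 0.84·0.63 / (0.37·0.16) = 8.939.
Smallest integer k = 9.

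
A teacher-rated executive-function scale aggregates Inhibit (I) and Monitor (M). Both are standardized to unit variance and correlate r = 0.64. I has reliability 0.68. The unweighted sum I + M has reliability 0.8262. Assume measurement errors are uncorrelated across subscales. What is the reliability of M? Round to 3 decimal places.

0.750

Var(I+M) = 2 + 2·0.64 = 3.280.
True-score variance = ρ_I + ρ_M + 2·0.64, so 0.8262 = (0.68 + ρ_M + 1.28) / 3.280.
ρ_M = 0.8262·3.280 − 0.68 − 1.28 = 0.750.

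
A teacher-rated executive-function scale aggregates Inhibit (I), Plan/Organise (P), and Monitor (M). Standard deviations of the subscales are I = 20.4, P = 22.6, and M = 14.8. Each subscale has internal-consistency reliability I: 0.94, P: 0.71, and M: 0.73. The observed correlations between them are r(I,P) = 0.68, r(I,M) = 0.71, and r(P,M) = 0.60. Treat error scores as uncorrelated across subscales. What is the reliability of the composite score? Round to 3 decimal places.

Var(I+P+M) = 20.4² + 22.6² + 14.8² + 2·[20.4·22.6·0.68 + 20.4·14.8·0.71 + 22.6·14.8·0.60] = 1145.96 + 1457.12 = 2603.08.
With uncorrelated errors the cross-covariances are all true-score covariance, so they carry over unchanged; only the diagonal terms shrink to ρᵢσᵢ².
True-score variance = [20.4²·0.94 + 22.6²·0.71 + 14.8²·0.73] + 1457.12 = 913.729 + 1457.12 = 2370.85.
Reliability = 2370.85 / 2603.08 = 0.911.

0.911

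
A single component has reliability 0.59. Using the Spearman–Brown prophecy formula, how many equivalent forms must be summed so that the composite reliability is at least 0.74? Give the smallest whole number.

2

k ≥ ρ*(1−ρ₁)/(ρ₁(1−ρ*)) = 0.74·0.41 / (0.59·0.26) = 1.978.
Smallest integer k = 2.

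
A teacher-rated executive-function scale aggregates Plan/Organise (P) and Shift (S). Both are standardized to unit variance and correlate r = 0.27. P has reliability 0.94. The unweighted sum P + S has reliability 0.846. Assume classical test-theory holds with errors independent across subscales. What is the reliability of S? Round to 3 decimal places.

Var(P+S) = 2 + 2·0.27 = 2.540.
True-score variance = ρ_P + ρ_S + 2·0.27, so 0.846 = (0.94 + ρ_S + 0.54) / 2.540.
ρ_S = 0.846·2.540 − 0.94 − 0.54 = 0.669.

0.669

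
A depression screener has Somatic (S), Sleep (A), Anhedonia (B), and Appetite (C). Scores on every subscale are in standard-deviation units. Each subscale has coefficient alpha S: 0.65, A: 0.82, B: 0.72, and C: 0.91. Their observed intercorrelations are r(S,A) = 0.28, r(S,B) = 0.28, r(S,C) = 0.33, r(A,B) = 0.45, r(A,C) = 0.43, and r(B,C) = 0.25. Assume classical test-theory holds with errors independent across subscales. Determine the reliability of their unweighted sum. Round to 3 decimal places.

0.888

Var(S+A+B+C) = 4 + 2·[0.28 + 0.28 + 0.33 + 0.45 + 0.43 + 0.25] = 4 + 4.04 = 8.04.
Because errors are independent across components, Cov(Tᵢ,Tⱼ) = Cov(Xᵢ,Xⱼ); the off-diagonal part of the true-score variance is the same as above.
True-score variance = [0.65 + 0.82 + 0.72 + 0.91] + 4.04 = 3.1 + 4.04 = 7.14.
Reliability = 7.14 / 8.04 = 0.888.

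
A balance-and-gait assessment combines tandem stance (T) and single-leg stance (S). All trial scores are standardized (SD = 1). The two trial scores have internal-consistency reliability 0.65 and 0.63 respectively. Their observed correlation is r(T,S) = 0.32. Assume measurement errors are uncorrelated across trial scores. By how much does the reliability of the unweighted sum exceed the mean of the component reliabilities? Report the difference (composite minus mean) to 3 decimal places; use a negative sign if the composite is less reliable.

0.087

Var(sum) = 2 + 0.64 = 2.64; true-score variance = 1.28 + 0.64 = 1.92; composite reliability = 0.7273.
Mean component reliability = 0.6400.
Difference = 0.7273 − 0.6400 = 0.087.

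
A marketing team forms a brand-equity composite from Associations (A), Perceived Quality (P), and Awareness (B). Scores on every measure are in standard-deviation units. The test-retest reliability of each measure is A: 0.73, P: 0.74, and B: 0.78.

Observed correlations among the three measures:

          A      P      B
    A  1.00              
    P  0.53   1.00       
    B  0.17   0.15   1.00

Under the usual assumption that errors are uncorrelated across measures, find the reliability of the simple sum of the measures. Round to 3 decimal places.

Var(A+P+B) = 3 + 2·[0.53 + 0.17 + 0.15] = 3 + 1.7 = 4.7.
Under uncorrelated errors the observed covariances equal the true-score covariances, so only the own-variance terms attenuate.
True-score variance = [0.73 + 0.74 + 0.78] + 1.7 = 2.25 + 1.7 = 3.95.
Reliability = 3.95 / 4.7 = 0.840.

0.840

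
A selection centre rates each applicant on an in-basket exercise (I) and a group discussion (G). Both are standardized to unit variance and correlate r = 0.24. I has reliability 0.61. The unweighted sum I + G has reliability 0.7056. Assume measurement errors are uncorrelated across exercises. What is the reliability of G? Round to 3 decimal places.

0.660

Var(I+G) = 2 + 2·0.24 = 2.480.
True-score variance = ρ_I + ρ_G + 2·0.24, so 0.7056 = (0.61 + ρ_G + 0.48) / 2.480.
ρ_G = 0.7056·2.480 − 0.61 − 0.48 = 0.660.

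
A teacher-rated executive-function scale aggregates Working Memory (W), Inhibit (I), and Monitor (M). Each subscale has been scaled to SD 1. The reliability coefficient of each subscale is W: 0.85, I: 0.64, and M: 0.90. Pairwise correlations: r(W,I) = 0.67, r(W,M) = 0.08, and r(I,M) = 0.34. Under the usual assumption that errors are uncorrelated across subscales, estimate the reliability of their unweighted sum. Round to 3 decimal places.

Var(W+I+M) = 3 + 2·[0.67 + 0.08 + 0.34] = 3 + 2.18 = 5.18.
Under uncorrelated errors the observed covariances equal the true-score covariances, so only the own-variance terms attenuate.
True-score variance = [0.85 + 0.64 + 0.90] + 2.18 = 2.39 + 2.18 = 4.57.
Reliability = 4.57 / 5.18 = 0.882.

0.882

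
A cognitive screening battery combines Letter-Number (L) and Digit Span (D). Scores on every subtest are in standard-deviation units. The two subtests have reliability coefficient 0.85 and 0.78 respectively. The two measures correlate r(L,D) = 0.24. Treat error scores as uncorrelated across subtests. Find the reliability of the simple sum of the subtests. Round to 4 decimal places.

Var(L+D) = 2 + 2·[0.24] = 2 + 0.48 = 2.48.
Because errors are independent across components, Cov(Tᵢ,Tⱼ) = Cov(Xᵢ,Xⱼ); the off-diagonal part of the true-score variance is the same as above.
True-score variance = [0.85 + 0.78] + 0.48 = 1.63 + 0.48 = 2.11.
Reliability = 2.11 / 2.48 = 0.8508.

0.8508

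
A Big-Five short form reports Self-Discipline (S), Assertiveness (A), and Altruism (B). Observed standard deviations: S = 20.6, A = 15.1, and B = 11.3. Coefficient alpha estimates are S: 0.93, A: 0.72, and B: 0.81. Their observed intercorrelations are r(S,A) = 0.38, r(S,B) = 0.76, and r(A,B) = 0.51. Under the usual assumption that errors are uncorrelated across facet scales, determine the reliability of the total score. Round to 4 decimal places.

0.9237

Var(S+A+B) = 20.6² + 15.1² + 11.3² + 2·[20.6·15.1·0.38 + 20.6·11.3·0.76 + 15.1·11.3·0.51] = 780.06 + 764.274 = 1544.33.
Because errors are independent across components, Cov(Tᵢ,Tⱼ) = Cov(Xᵢ,Xⱼ); the off-diagonal part of the true-score variance is the same as above.
True-score variance = [20.6²·0.93 + 15.1²·0.72 + 11.3²·0.81] + 764.274 = 662.251 + 764.274 = 1426.52.
Reliability = 1426.52 / 1544.33 = 0.9237.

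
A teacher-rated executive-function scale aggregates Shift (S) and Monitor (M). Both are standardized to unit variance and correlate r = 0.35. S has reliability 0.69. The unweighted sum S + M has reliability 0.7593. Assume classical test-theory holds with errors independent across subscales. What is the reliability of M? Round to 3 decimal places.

0.660

Var(S+M) = 2 + 2·0.35 = 2.700.
True-score variance = ρ_S + ρ_M + 2·0.35, so 0.7593 = (0.69 + ρ_M + 0.70) / 2.700.
ρ_M = 0.7593·2.700 − 0.69 − 0.70 = 0.660.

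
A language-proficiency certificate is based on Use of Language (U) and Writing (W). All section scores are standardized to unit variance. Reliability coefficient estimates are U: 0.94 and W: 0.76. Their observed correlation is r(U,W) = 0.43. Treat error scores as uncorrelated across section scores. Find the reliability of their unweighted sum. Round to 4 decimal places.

Var(U+W) = 2 + 2·[0.43] = 2 + 0.86 = 2.86.
With uncorrelated errors the cross-covariances are all true-score covariance, so they carry over unchanged; only the diagonal terms shrink to ρᵢσᵢ².
True-score variance = [0.94 + 0.76] + 0.86 = 1.7 + 0.86 = 2.56.
Reliability = 2.56 / 2.86 = 0.8951.

0.8951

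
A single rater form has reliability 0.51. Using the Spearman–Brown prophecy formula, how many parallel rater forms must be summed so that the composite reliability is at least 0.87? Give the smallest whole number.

k ≥ ρ*(1−ρ₁)/(ρ₁(1−ρ*)) = 0.87·0.49 / (0.51·0.13) = 6.430.
Smallest integer k = 7.

7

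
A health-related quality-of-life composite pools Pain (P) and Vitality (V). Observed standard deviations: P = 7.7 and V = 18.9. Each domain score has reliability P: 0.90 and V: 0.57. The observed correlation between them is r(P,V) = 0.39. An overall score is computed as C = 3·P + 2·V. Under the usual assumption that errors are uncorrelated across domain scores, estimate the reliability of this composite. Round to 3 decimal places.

Var(C) = 3²·7.7² + 2²·18.9² + 2·[6·7.7·18.9·0.39] = 1962.45 + 681.08 = 2643.53.
Because errors are independent across components, Cov(Tᵢ,Tⱼ) = Cov(Xᵢ,Xⱼ); the off-diagonal part of the true-score variance is the same as above.
True-score variance = [3²·7.7²·0.90 + 2²·18.9²·0.57] + 681.08 = 1294.69 + 681.08 = 1975.77.
Reliability = 1975.77 / 2643.53 = 0.747.

0.747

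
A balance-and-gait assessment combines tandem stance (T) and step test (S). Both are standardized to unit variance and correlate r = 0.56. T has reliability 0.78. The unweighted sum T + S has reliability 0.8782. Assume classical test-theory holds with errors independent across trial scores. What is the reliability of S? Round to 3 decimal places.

0.840

Var(T+S) = 2 + 2·0.56 = 3.120.
True-score variance = ρ_T + ρ_S + 2·0.56, so 0.8782 = (0.78 + ρ_S + 1.12) / 3.120.
ρ_S = 0.8782·3.120 − 0.78 − 1.12 = 0.840.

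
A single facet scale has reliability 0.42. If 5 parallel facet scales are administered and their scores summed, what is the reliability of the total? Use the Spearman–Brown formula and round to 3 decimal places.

ρ_k = kρ / (1 + (k−1)ρ) = 5·0.42 / (1 + 4·0.42) = 2.100 / 2.680 = 0.784.

0.784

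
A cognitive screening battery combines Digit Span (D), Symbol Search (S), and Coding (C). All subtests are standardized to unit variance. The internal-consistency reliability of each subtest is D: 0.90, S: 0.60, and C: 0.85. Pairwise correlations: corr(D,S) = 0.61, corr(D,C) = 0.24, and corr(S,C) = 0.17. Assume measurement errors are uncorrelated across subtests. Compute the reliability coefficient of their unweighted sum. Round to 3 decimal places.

0.871

Var(D+S+C) = 3 + 2·[0.61 + 0.24 + 0.17] = 3 + 2.04 = 5.04.
Because errors are independent across components, Cov(Tᵢ,Tⱼ) = Cov(Xᵢ,Xⱼ); the off-diagonal part of the true-score variance is the same as above.
True-score variance = [0.90 + 0.60 + 0.85] + 2.04 = 2.35 + 2.04 = 4.39.
Reliability = 4.39 / 5.04 = 0.871.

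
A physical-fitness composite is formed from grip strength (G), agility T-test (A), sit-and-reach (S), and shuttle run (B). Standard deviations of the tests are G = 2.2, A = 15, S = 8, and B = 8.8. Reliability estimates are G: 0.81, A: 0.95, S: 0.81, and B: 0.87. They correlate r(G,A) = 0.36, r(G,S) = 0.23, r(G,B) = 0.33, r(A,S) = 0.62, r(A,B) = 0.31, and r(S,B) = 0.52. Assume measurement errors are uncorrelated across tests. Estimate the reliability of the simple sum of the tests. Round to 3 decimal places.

0.952

Var(G+A+S+B) = 2.2² + 15² + 8² + 8.8² + 2·[2.2·15·0.36 + 2.2·8·0.23 + 2.2·8.8·0.33 + 15·8·0.62 + 15·8.8·0.31 + 8·8.8·0.52] = 371.28 + 348.49 = 719.77.
With uncorrelated errors the cross-covariances are all true-score covariance, so they carry over unchanged; only the diagonal terms shrink to ρᵢσᵢ².
True-score variance = [2.2²·0.81 + 15²·0.95 + 8²·0.81 + 8.8²·0.87] + 348.49 = 336.883 + 348.49 = 685.373.
Reliability = 685.373 / 719.77 = 0.952.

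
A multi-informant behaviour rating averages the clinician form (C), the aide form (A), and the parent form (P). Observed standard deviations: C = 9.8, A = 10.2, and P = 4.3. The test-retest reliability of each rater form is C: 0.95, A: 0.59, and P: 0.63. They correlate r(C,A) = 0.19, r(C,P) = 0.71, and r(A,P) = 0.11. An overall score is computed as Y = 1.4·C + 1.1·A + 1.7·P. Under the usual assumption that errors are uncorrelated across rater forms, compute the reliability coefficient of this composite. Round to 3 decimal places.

0.862

Var(Y) = 1.4²·9.8² + 1.1²·10.2² + 1.7²·4.3² + 2·[1.54·9.8·10.2·0.19 + 2.38·9.8·4.3·0.71 + 1.87·10.2·4.3·0.11] = 367.563 + 218.957 = 586.52.
Under uncorrelated errors the observed covariances equal the true-score covariances, so only the own-variance terms attenuate.
True-score variance = [1.4²·9.8²·0.95 + 1.1²·10.2²·0.59 + 1.7²·4.3²·0.63] + 218.957 = 286.765 + 218.957 = 505.722.
Reliability = 505.722 / 586.52 = 0.862.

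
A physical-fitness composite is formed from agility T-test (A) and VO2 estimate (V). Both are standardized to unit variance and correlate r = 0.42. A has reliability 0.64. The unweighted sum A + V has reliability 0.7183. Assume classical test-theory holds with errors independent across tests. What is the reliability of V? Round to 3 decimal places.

0.560

Var(A+V) = 2 + 2·0.42 = 2.840.
True-score variance = ρ_A + ρ_V + 2·0.42, so 0.7183 = (0.64 + ρ_V + 0.84) / 2.840.
ρ_V = 0.7183·2.840 − 0.64 − 0.84 = 0.560.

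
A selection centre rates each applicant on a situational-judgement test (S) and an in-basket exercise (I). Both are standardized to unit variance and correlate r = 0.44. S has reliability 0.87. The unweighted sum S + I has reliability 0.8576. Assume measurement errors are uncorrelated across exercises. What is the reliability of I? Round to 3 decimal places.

0.720

Var(S+I) = 2 + 2·0.44 = 2.880.
True-score variance = ρ_S + ρ_I + 2·0.44, so 0.8576 = (0.87 + ρ_I + 0.88) / 2.880.
ρ_I = 0.8576·2.880 − 0.87 − 0.88 = 0.720.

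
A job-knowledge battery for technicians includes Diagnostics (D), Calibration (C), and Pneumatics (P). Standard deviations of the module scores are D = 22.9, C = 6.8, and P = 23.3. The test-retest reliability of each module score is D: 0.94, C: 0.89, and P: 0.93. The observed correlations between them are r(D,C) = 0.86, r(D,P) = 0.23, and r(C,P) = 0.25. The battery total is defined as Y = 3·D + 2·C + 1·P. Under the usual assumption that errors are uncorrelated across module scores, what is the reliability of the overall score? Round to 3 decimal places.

Var(Y) = 3²·22.9² + 2²·6.8² + 23.3² + 2·[6·22.9·6.8·0.86 + 3·22.9·23.3·0.23 + 2·6.8·23.3·0.25] = 5447.54 + 2501.8 = 7949.34.
Under uncorrelated errors the observed covariances equal the true-score covariances, so only the own-variance terms attenuate.
True-score variance = [3²·22.9²·0.94 + 2²·6.8²·0.89 + 23.3²·0.93] + 2501.8 = 5106.01 + 2501.8 = 7607.81.
Reliability = 7607.81 / 7949.34 = 0.957.

0.957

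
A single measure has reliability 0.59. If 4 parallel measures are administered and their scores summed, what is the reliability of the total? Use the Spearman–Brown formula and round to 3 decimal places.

ρ_k = kρ / (1 + (k−1)ρ) = 4·0.59 / (1 + 3·0.59) = 2.360 / 2.770 = 0.852.

0.852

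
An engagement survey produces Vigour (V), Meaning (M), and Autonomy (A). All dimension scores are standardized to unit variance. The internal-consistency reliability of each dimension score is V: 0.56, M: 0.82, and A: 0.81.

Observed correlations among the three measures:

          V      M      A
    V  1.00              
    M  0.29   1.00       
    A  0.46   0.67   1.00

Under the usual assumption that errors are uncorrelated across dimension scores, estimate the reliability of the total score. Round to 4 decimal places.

Var(V+M+A) = 3 + 2·[0.29 + 0.46 + 0.67] = 3 + 2.84 = 5.84.
Under uncorrelated errors the observed covariances equal the true-score covariances, so only the own-variance terms attenuate.
True-score variance = [0.56 + 0.82 + 0.81] + 2.84 = 2.19 + 2.84 = 5.03.
Reliability = 5.03 / 5.84 = 0.8613.

0.8613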